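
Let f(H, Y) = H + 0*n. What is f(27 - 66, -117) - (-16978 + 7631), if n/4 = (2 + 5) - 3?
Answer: 9308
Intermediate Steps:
n = 16 (n = 4*((2 + 5) - 3) = 4*(7 - 3) = 4*4 = 16)
f(H, Y) = H (f(H, Y) = H + 0*16 = H + 0 = H)
f(27 - 66, -117) - (-16978 + 7631) = (27 - 66) - (-16978 + 7631) = -39 - 1*(-9347) = -39 + 9347 = 9308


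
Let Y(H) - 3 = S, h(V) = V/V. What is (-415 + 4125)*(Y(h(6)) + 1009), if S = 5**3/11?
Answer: 41763470/11 ≈ 3.7967e+6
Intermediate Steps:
h(V) = 1
S = 125/11 (S = 125*(1/11) = 125/11 ≈ 11.364)
Y(H) = 158/11 (Y(H) = 3 + 125/11 = 158/11)
(-415 + 4125)*(Y(h(6)) + 1009) = (-415 + 4125)*(158/11 + 1009) = 3710*(11257/11) = 41763470/11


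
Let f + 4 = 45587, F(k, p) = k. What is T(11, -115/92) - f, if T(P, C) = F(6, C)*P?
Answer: -45517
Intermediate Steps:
T(P, C) = 6*P
f = 45583 (f = -4 + 45587 = 45583)
T(11, -115/92) - f = 6*11 - 1*45583 = 66 - 45583 = -45517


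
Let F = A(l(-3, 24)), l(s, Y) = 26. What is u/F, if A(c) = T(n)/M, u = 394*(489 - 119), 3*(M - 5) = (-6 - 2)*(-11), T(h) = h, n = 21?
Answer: 15015340/63 ≈ 2.3834e+5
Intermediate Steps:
M = 103/3 (M = 5 + ((-6 - 2)*(-11))/3 = 5 + (-8*(-11))/3 = 5 + (⅓)*88 = 5 + 88/3 = 103/3 ≈ 34.333)
u = 145780 (u = 394*370 = 145780)
A(c) = 63/103 (A(c) = 21/(103/3) = 21*(3/103) = 63/103)
F = 63/103 ≈ 0.61165
u/F = 145780/(63/103) = 145780*(103/63) = 15015340/63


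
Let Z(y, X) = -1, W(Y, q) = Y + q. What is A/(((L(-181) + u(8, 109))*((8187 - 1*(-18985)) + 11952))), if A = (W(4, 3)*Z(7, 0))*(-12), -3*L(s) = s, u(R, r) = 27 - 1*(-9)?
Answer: 63/2826709 ≈ 2.2287e-5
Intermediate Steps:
u(R, r) = 36 (u(R, r) = 27 + 9 = 36)
L(s) = -s/3
A = 84 (A = ((4 + 3)*(-1))*(-12) = (7*(-1))*(-12) = -7*(-12) = 84)
A/(((L(-181) + u(8, 109))*((8187 - 1*(-18985)) + 11952))) = 84/(((-⅓*(-181) + 36)*((8187 - 1*(-18985)) + 11952))) = 84/(((181/3 + 36)*((8187 + 18985) + 11952))) = 84/((289*(27172 + 11952)/3)) = 84/(((289/3)*39124)) = 84/(11306836/3) = 84*(3/11306836) = 63/2826709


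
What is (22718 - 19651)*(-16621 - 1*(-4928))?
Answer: -35862431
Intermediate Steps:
(22718 - 19651)*(-16621 - 1*(-4928)) = 3067*(-16621 + 4928) = 3067*(-11693) = -35862431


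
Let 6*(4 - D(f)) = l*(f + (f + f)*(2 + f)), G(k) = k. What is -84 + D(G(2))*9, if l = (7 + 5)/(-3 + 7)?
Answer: -129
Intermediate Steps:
l = 3 (l = 12/4 = 12*(¼) = 3)
D(f) = 4 - f/2 - f*(2 + f) (D(f) = 4 - (f + (f + f)*(2 + f))/2 = 4 - (f + (2*f)*(2 + f))/2 = 4 - (f + 2*f*(2 + f))/2 = 4 - (3*f + 6*f*(2 + f))/6 = 4 + (-f/2 - f*(2 + f)) = 4 - f/2 - f*(2 + f))
-84 + D(G(2))*9 = -84 + (4 - 1*2² - 5/2*2)*9 = -84 + (4 - 1*4 - 5)*9 = -84 + (4 - 4 - 5)*9 = -84 - 5*9 = -84 - 45 = -129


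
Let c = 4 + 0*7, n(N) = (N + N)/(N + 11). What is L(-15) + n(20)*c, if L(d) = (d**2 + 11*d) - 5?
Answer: 1865/31 ≈ 60.161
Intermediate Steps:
n(N) = 2*N/(11 + N) (n(N) = (2*N)/(11 + N) = 2*N/(11 + N))
c = 4 (c = 4 + 0 = 4)
L(d) = -5 + d**2 + 11*d
L(-15) + n(20)*c = (-5 + (-15)**2 + 11*(-15)) + (2*20/(11 + 20))*4 = (-5 + 225 - 165) + (2*20/31)*4 = 55 + (2*20*(1/31))*4 = 55 + (40/31)*4 = 55 + 160/31 = 1865/31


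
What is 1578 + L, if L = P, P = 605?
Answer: 2183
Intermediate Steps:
L = 605
1578 + L = 1578 + 605 = 2183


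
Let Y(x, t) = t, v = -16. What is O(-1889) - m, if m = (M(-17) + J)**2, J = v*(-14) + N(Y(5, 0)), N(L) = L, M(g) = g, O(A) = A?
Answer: -44738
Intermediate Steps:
J = 224 (J = -16*(-14) + 0 = 224 + 0 = 224)
m = 42849 (m = (-17 + 224)**2 = 207**2 = 42849)
O(-1889) - m = -1889 - 1*42849 = -1889 - 42849 = -44738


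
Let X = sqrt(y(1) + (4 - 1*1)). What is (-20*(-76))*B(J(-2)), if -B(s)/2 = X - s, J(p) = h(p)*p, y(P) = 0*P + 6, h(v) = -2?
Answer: 3040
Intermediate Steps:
y(P) = 6 (y(P) = 0 + 6 = 6)
J(p) = -2*p
X = 3 (X = sqrt(6 + (4 - 1*1)) = sqrt(6 + (4 - 1)) = sqrt(6 + 3) = sqrt(9) = 3)
B(s) = -6 + 2*s (B(s) = -2*(3 - s) = -6 + 2*s)
(-20*(-76))*B(J(-2)) = (-20*(-76))*(-6 + 2*(-2*(-2))) = 1520*(-6 + 2*4) = 1520*(-6 + 8) = 1520*2 = 3040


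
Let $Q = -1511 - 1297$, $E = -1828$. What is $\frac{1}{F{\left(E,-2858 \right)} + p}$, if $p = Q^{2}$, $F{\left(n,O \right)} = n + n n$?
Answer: $\frac{1}{11224620} \approx 8.909 \cdot 10^{-8}$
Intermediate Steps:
$F{\left(n,O \right)} = n + n^{2}$
$Q = -2808$ ($Q = -1511 - 1297 = -2808$)
$p = 7884864$ ($p = \left(-2808\right)^{2} = 7884864$)
$\frac{1}{F{\left(E,-2858 \right)} + p} = \frac{1}{- 1828 \left(1 - 1828\right) + 7884864} = \frac{1}{\left(-1828\right) \left(-1827\right) + 7884864} = \frac{1}{3339756 + 7884864} = \frac{1}{11224620}$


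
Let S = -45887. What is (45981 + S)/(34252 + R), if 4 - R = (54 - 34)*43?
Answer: 47/16698 ≈ 0.0028147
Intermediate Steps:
R = -856 (R = 4 - (54 - 34)*43 = 4 - 20*43 = 4 - 1*860 = 4 - 860 = -856)
(45981 + S)/(34252 + R) = (45981 - 45887)/(34252 - 856) = 94/33396 = 94*(1/33396) = 47/16698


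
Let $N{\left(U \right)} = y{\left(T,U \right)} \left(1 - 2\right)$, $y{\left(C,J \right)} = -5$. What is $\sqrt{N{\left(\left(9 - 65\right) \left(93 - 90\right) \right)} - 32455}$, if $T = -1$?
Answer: $5 i \sqrt{1298} \approx 180.14 i$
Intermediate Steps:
$N{\left(U \right)} = 5$ ($N{\left(U \right)} = - 5 \left(1 - 2\right) = \left(-5\right) \left(-1\right) = 5$)
$\sqrt{N{\left(\left(9 - 65\right) \left(93 - 90\right) \right)} - 32455} = \sqrt{5 - 32455} = \sqrt{-32450} = 5 i \sqrt{1298}$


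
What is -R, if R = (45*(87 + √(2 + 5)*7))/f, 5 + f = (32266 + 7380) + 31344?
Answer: -783/14197 - 63*√7/14197 ≈ -0.066893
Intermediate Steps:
f = 70985 (f = -5 + ((32266 + 7380) + 31344) = -5 + (39646 + 31344) = -5 + 70990 = 70985)
R = 783/14197 + 63*√7/14197 (R = (45*(87 + √(2 + 5)*7))/70985 = (45*(87 + √7*7))*(1/70985) = (45*(87 + 7*√7))*(1/70985) = (3915 + 315*√7)*(1/70985) = 783/14197 + 63*√7/14197 ≈ 0.066893)
-R = -(783/14197 + 63*√7/14197) = -783/14197 - 63*√7/14197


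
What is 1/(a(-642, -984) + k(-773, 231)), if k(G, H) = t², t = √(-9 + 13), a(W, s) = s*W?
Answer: 1/631732 ≈ 1.5830e-6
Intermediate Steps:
a(W, s) = W*s
t = 2 (t = √4 = 2)
k(G, H) = 4 (k(G, H) = 2² = 4)
1/(a(-642, -984) + k(-773, 231)) = 1/(-642*(-984) + 4) = 1/(631728 + 4) = 1/631732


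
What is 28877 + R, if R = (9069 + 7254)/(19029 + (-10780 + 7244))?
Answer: 447407684/15493 ≈ 28878.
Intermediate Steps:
R = 16323/15493 (R = 16323/(19029 - 3536) = 16323/15493 ≈ 1.0536)
28877 + R = 28877 + 16323/15493 = 447407684/15493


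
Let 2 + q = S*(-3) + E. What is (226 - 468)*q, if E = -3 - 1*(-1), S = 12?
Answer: 9680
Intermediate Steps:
E = -2 (E = -3 + 1 = -2)
q = -40 (q = -2 + (12*(-3) - 2) = -2 + (-36 - 2) = -2 - 38 = -40)
(226 - 468)*q = (226 - 468)*(-40) = -242*(-40) = 9680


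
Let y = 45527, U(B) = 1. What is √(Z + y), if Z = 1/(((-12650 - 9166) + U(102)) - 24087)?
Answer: 3*√10658344195934/45902 ≈ 213.37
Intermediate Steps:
Z = -1/45902 (Z = 1/(((-12650 - 9166) + 1) - 24087) = 1/((-21816 + 1) - 24087) = 1/(-21815 - 24087) = 1/(-45902) = -1/45902 ≈ -2.1786e-5)
√(Z + y) = √(-1/45902 + 45527) = √(2089780353/45902) = 3*√10658344195934/45902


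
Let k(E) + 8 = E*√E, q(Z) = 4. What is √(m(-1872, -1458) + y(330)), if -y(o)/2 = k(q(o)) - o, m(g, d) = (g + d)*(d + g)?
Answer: 2*√2772390 ≈ 3330.1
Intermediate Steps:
m(g, d) = (d + g)² (m(g, d) = (d + g)*(d + g) = (d + g)²)
k(E) = -8 + E^(3/2) (k(E) = -8 + E*√E = -8 + E^(3/2))
y(o) = 2*o (y(o) = -2*((-8 + 4^(3/2)) - o) = -2*((-8 + 8) - o) = -2*(0 - o) = -(-2)*o = 2*o)
√(m(-1872, -1458) + y(330)) = √((-1458 - 1872)² + 2*330) = √((-3330)² + 660) = √(11088900 + 660) = √11089560 = 2*√2772390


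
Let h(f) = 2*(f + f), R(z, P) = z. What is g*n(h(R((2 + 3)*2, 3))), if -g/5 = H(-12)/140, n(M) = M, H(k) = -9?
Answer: 90/7 ≈ 12.857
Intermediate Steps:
h(f) = 4*f (h(f) = 2*(2*f) = 4*f)
g = 9/28 (g = -(-45)/140 = -5*(-9/140) = 9/28 ≈ 0.32143)
g*n(h(R((2 + 3)*2, 3))) = 9*(4*((2 + 3)*2))/28 = 9*(4*(5*2))/28 = 9*(4*10)/28 = (9/28)*40 = 90/7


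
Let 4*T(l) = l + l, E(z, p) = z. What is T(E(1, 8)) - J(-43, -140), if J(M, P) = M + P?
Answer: 367/2 ≈ 183.50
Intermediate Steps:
T(l) = l/2 (T(l) = (l + l)/4 = (2*l)/4 = l/2)
T(E(1, 8)) - J(-43, -140) = (½)*1 - (-43 - 140) = ½ - 1*(-183) = ½ + 183 = 367/2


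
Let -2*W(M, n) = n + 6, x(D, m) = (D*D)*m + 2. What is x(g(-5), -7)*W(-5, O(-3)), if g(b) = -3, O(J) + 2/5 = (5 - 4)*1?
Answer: 2013/10 ≈ 201.30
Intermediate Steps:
O(J) = ⅗ (O(J) = -⅖ + (5 - 4)*1 = -⅖ + 1*1 = -⅖ + 1 = ⅗)
x(D, m) = 2 + m*D² (x(D, m) = D²*m + 2 = m*D² + 2 = 2 + m*D²)
W(M, n) = -3 - n/2 (W(M, n) = -(n + 6)/2 = -(6 + n)/2 = -3 - n/2)
x(g(-5), -7)*W(-5, O(-3)) = (2 - 7*(-3)²)*(-3 - ½*⅗) = (2 - 7*9)*(-3 - 3/10) = (2 - 63)*(-33/10) = -61*(-33/10) = 2013/10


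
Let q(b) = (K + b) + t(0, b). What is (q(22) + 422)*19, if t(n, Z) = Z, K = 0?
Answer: 8854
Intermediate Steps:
q(b) = 2*b (q(b) = (0 + b) + b = b + b = 2*b)
(q(22) + 422)*19 = (2*22 + 422)*19 = (44 + 422)*19 = 466*19 = 8854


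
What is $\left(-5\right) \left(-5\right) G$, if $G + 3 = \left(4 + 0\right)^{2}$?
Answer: $325$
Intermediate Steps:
$G = 13$ ($G = -3 + \left(4 + 0\right)^{2} = -3 + 4^{2} = -3 + 16 = 13$)
$\left(-5\right) \left(-5\right) G = \left(-5\right) \left(-5\right) 13 = 25 \cdot 13 = 325$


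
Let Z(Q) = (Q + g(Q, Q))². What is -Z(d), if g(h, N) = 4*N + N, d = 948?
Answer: -32353344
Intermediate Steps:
g(h, N) = 5*N
Z(Q) = 36*Q² (Z(Q) = (Q + 5*Q)² = (6*Q)² = 36*Q²)
-Z(d) = -36*948² = -36*898704 = -1*32353344 = -32353344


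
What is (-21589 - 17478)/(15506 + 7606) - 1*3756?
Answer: -86847739/23112 ≈ -3757.7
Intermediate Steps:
(-21589 - 17478)/(15506 + 7606) - 1*3756 = -39067/23112 - 3756 = -86847739/23112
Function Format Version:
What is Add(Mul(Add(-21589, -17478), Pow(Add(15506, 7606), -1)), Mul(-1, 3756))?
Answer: Rational(-86847739, 23112) ≈ -3757.7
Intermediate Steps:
Add(Mul(Add(-21589, -17478), Pow(Add(15506, 7606), -1)), Mul(-1, 3756)) = Add(Mul(-39067, Pow(23112, -1)), -3756) = Add(Mul(-39067, Rational(1, 23112)), -3756) = Add(Rational(-39067, 23112), -3756) = Rational(-86847739, 23112)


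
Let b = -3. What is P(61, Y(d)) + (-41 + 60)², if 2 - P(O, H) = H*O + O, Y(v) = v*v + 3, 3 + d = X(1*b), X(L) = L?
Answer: -2077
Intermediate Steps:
d = -6 (d = -3 + 1*(-3) = -3 - 3 = -6)
Y(v) = 3 + v² (Y(v) = v² + 3 = 3 + v²)
P(O, H) = 2 - O - H*O (P(O, H) = 2 - (H*O + O) = 2 - (O + H*O) = 2 + (-O - H*O) = 2 - O - H*O)
P(61, Y(d)) + (-41 + 60)² = (2 - 1*61 - 1*(3 + (-6)²)*61) + (-41 + 60)² = (2 - 61 - 1*(3 + 36)*61) + 19² = (2 - 61 - 1*39*61) + 361 = (2 - 61 - 2379) + 361 = -2438 + 361 = -2077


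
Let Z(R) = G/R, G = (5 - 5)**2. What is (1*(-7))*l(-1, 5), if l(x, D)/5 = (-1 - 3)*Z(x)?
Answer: 0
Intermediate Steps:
G = 0 (G = 0**2 = 0)
Z(R) = 0 (Z(R) = 0/R = 0)
l(x, D) = 0 (l(x, D) = 5*((-1 - 3)*0) = 5*(-4*0) = 5*0 = 0)
(1*(-7))*l(-1, 5) = (1*(-7))*0 = -7*0 = 0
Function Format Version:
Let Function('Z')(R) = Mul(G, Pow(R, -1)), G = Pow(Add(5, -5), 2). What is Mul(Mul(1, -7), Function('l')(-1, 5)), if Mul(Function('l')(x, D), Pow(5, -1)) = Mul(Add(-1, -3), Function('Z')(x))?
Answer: 0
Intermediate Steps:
G = 0 (G = Pow(0, 2) = 0)
Function('Z')(R) = 0 (Function('Z')(R) = Mul(0, Pow(R, -1)) = 0)
Function('l')(x, D) = 0 (Function('l')(x, D) = Mul(5, Mul(Add(-1, -3), 0)) = Mul(5, Mul(-4, 0)) = Mul(5, 0) = 0)
Mul(Mul(1, -7), Function('l')(-1, 5)) = Mul(Mul(1, -7), 0) = Mul(-7, 0) = 0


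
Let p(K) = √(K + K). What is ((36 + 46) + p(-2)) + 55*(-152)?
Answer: -8278 + 2*I ≈ -8278.0 + 2.0*I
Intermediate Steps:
p(K) = √2*√K (p(K) = √(2*K) = √2*√K)
((36 + 46) + p(-2)) + 55*(-152) = ((36 + 46) + √2*√(-2)) + 55*(-152) = (82 + √2*(I*√2)) - 8360 = (82 + 2*I) - 8360 = -8278 + 2*I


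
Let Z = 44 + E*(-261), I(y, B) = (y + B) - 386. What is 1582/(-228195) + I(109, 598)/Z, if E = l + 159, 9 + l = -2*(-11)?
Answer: -144200131/10234089360 ≈ -0.014090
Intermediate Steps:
l = 13 (l = -9 - 2*(-11) = -9 + 22 = 13)
E = 172 (E = 13 + 159 = 172)
I(y, B) = -386 + B + y (I(y, B) = (B + y) - 386 = -386 + B + y)
Z = -44848 (Z = 44 + 172*(-261) = 44 - 44892 = -44848)
1582/(-228195) + I(109, 598)/Z = 1582/(-228195) + (-386 + 598 + 109)/(-44848) = 1582*(-1/228195) + 321*(-1/44848) = -1582/228195 - 321/44848 = -144200131/10234089360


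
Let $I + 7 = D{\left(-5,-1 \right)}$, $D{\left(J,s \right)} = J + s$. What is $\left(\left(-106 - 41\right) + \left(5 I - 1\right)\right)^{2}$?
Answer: $45369$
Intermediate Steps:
$I = -13$ ($I = -7 - 6 = -13$)
$\left(\left(-106 - 41\right) + \left(5 I - 1\right)\right)^{2} = \left(\left(-106 - 41\right) + \left(5 \left(-13\right) - 1\right)\right)^{2} = \left(\left(-106 - 41\right) - 66\right)^{2} = \left(-147 - 66\right)^{2} = \left(-213\right)^{2} = 45369$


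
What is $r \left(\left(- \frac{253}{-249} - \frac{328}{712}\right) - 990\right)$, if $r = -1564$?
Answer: $\frac{34293956248}{22161} \approx 1.5475 \cdot 10^{6}$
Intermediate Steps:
$r \left(\left(- \frac{253}{-249} - \frac{328}{712}\right) - 990\right) = - 1564 \left(\left(- \frac{253}{-249} - \frac{328}{712}\right) - 990\right) = - 1564 \left(\left(\left(-253\right) \left(- \frac{1}{249}\right) - \frac{41}{89}\right) - 990\right) = - 1564 \left(\left(\frac{253}{249} - \frac{41}{89}\right) - 990\right) = - 1564 \left(\frac{12308}{22161} - 990\right) = \left(-1564\right) \left(- \frac{21927082}{22161}\right) = \frac{34293956248}{22161}$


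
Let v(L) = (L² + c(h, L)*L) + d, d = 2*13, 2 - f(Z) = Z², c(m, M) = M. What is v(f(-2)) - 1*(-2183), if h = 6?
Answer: 2217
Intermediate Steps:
f(Z) = 2 - Z²
d = 26
v(L) = 26 + 2*L² (v(L) = (L² + L*L) + 26 = (L² + L²) + 26 = 2*L² + 26 = 26 + 2*L²)
v(f(-2)) - 1*(-2183) = (26 + 2*(2 - 1*(-2)²)²) - 1*(-2183) = (26 + 2*(2 - 1*4)²) + 2183 = (26 + 2*(2 - 4)²) + 2183 = (26 + 2*(-2)²) + 2183 = (26 + 2*4) + 2183 = (26 + 8) + 2183 = 34 + 2183 = 2217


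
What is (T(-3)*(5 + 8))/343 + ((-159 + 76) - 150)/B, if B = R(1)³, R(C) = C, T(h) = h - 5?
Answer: -80023/343 ≈ -233.30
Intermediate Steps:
T(h) = -5 + h
B = 1 (B = 1³ = 1)
(T(-3)*(5 + 8))/343 + ((-159 + 76) - 150)/B = ((-5 - 3)*(5 + 8))/343 + ((-159 + 76) - 150)/1 = -8*13*(1/343) + (-83 - 150)*1 = -104*1/343 - 233*1 = -104/343 - 233 = -80023/343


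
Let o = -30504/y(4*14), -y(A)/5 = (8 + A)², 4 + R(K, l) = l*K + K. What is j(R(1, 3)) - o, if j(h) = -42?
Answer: -111333/2560 ≈ -43.489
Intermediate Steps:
R(K, l) = -4 + K + K*l (R(K, l) = -4 + (l*K + K) = -4 + (K*l + K) = -4 + (K + K*l) = -4 + K + K*l)
y(A) = -5*(8 + A)²
o = 3813/2560 (o = -30504*(-1/(5*(8 + 4*14)²)) = -30504*(-1/(5*(8 + 56)²)) = -30504/((-5*64²)) = -30504/((-5*4096)) = -30504/(-20480) = -30504*(-1/20480) = 3813/2560 ≈ 1.4895)
j(R(1, 3)) - o = -42 - 1*3813/2560 = -42 - 3813/2560 = -111333/2560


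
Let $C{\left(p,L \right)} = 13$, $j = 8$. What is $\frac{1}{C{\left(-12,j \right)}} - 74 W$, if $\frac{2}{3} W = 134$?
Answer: $- \frac{193361}{13} \approx -14874.0$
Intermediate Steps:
$W = 201$ ($W = \frac{3}{2} \cdot 134 = 201$)
$\frac{1}{C{\left(-12,j \right)}} - 74 W = \frac{1}{13} - 14874 = - \frac{193361}{13}$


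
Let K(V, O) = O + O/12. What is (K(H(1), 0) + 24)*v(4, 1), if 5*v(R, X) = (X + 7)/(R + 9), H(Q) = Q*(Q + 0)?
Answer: 192/65 ≈ 2.9538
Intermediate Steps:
H(Q) = Q**2 (H(Q) = Q*Q = Q**2)
v(R, X) = (7 + X)/(5*(9 + R)) (v(R, X) = ((X + 7)/(R + 9))/5 = ((7 + X)/(9 + R))/5 = (7 + X)/(5*(9 + R)))
K(V, O) = 13*O/12 (K(V, O) = O + O*(1/12) = O + O/12 = 13*O/12)
(K(H(1), 0) + 24)*v(4, 1) = ((13/12)*0 + 24)*((7 + 1)/(5*(9 + 4))) = (0 + 24)*((1/5)*8/13) = 24*((1/5)*(1/13)*8) = 24*(8/65) = 192/65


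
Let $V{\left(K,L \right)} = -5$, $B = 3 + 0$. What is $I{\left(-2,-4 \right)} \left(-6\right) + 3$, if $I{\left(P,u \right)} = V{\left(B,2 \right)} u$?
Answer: $-117$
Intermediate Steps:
$B = 3$
$I{\left(P,u \right)} = - 5 u$
$I{\left(-2,-4 \right)} \left(-6\right) + 3 = \left(-5\right) \left(-4\right) \left(-6\right) + 3 = 20 \left(-6\right) + 3 = -120 + 3 = -117$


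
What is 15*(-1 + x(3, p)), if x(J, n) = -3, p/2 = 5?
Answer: -60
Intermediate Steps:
p = 10 (p = 2*5 = 10)
15*(-1 + x(3, p)) = 15*(-1 - 3) = 15*(-4) = -60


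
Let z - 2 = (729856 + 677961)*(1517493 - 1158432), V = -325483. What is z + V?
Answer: 505491854356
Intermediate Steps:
z = 505492179839 (z = 2 + (729856 + 677961)*(1517493 - 1158432) = 2 + 1407817*359061 = 2 + 505492179837 = 505492179839)
z + V = 505492179839 - 325483 = 505491854356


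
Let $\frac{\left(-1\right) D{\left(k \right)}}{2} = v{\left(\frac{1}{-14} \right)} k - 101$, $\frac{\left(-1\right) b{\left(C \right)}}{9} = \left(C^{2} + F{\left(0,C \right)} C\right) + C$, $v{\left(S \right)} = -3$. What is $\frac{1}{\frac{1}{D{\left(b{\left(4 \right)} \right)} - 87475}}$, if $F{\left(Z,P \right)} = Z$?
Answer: $-88353$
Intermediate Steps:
$b{\left(C \right)} = - 9 C - 9 C^{2}$ ($b{\left(C \right)} = - 9 \left(\left(C^{2} + 0 C\right) + C\right) = - 9 \left(\left(C^{2} + 0\right) + C\right) = - 9 \left(C^{2} + C\right) = - 9 \left(C + C^{2}\right) = - 9 C - 9 C^{2}$)
$D{\left(k \right)} = 202 + 6 k$ ($D{\left(k \right)} = - 2 \left(- 3 k - 101\right) = - 2 \left(-101 - 3 k\right) = 202 + 6 k$)
$\frac{1}{\frac{1}{D{\left(b{\left(4 \right)} \right)} - 87475}} = \frac{1}{\frac{1}{\left(202 + 6 \left(\left(-9\right) 4 \left(1 + 4\right)\right)\right) - 87475}} = \frac{1}{\frac{1}{\left(202 + 6 \left(\left(-9\right) 4 \cdot 5\right)\right) - 87475}} = \frac{1}{\frac{1}{\left(202 + 6 \left(-180\right)\right) - 87475}} = \frac{1}{\frac{1}{\left(202 - 1080\right) - 87475}} = \frac{1}{\frac{1}{-878 - 87475}} = \frac{1}{\frac{1}{-88353}} = \frac{1}{- \frac{1}{88353}} = -88353$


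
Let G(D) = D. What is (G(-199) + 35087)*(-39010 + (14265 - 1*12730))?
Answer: -1307427800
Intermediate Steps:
(G(-199) + 35087)*(-39010 + (14265 - 1*12730)) = (-199 + 35087)*(-39010 + (14265 - 1*12730)) = 34888*(-39010 + (14265 - 12730)) = 34888*(-39010 + 1535) = 34888*(-37475) = -1307427800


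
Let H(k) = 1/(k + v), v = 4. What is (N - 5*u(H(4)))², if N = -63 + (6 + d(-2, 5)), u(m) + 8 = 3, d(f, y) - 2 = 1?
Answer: 841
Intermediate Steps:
d(f, y) = 3 (d(f, y) = 2 + 1 = 3)
H(k) = 1/(4 + k) (H(k) = 1/(k + 4) = 1/(4 + k))
u(m) = -5 (u(m) = -8 + 3 = -5)
N = -54 (N = -63 + (6 + 3) = -63 + 9 = -54)
(N - 5*u(H(4)))² = (-54 - 5*(-5))² = (-54 + 25)² = (-29)² = 841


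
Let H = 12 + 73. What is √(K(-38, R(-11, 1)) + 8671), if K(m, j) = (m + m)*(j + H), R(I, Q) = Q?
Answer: √2135 ≈ 46.206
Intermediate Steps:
H = 85
K(m, j) = 2*m*(85 + j) (K(m, j) = (m + m)*(j + 85) = (2*m)*(85 + j) = 2*m*(85 + j))
√(K(-38, R(-11, 1)) + 8671) = √(2*(-38)*(85 + 1) + 8671) = √(2*(-38)*86 + 8671) = √(-6536 + 8671) = √2135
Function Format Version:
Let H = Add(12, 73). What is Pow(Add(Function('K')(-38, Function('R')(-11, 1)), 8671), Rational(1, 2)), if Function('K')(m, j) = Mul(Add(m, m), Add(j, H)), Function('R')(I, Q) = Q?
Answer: Pow(2135, Rational(1, 2)) ≈ 46.206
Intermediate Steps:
H = 85
Function('K')(m, j) = Mul(2, m, Add(85, j)) (Function('K')(m, j) = Mul(Add(m, m), Add(j, 85)) = Mul(Mul(2, m), Add(85, j)) = Mul(2, m, Add(85, j)))
Pow(Add(Function('K')(-38, Function('R')(-11, 1)), 8671), Rational(1, 2)) = Pow(Add(Mul(2, -38, Add(85, 1)), 8671), Rational(1, 2)) = Pow(Add(Mul(2, -38, 86), 8671), Rational(1, 2)) = Pow(Add(-6536, 8671), Rational(1, 2)) = Pow(2135, Rational(1, 2))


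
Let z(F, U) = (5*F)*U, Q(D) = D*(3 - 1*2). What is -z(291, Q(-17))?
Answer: 24735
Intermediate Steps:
Q(D) = D (Q(D) = D*(3 - 2) = D*1 = D)
z(F, U) = 5*F*U
-z(291, Q(-17)) = -5*291*(-17) = -1*(-24735) = 24735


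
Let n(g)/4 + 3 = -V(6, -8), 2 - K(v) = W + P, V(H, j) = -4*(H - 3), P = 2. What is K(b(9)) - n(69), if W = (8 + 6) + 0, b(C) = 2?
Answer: -50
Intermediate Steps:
W = 14 (W = 14 + 0 = 14)
V(H, j) = 12 - 4*H (V(H, j) = -4*(-3 + H) = 12 - 4*H)
K(v) = -14 (K(v) = 2 - (14 + 2) = 2 - 1*16 = 2 - 16 = -14)
n(g) = 36 (n(g) = -12 + 4*(-(12 - 4*6)) = -12 + 4*(-(12 - 24)) = -12 + 4*(-1*(-12)) = -12 + 4*12 = -12 + 48 = 36)
K(b(9)) - n(69) = -14 - 1*36 = -14 - 36 = -50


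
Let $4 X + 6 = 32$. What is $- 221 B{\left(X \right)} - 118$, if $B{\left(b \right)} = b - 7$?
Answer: $- \frac{15}{2} \approx -7.5$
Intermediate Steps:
$X = \frac{13}{2}$ ($X = - \frac{3}{2} + \frac{1}{4} \cdot 32 = - \frac{3}{2} + 8 = \frac{13}{2} \approx 6.5$)
$B{\left(b \right)} = -7 + b$
$- 221 B{\left(X \right)} - 118 = - 221 \left(-7 + \frac{13}{2}\right) - 118 = \left(-221\right) \left(- \frac{1}{2}\right) - 118 = \frac{221}{2} - 118 = - \frac{15}{2}$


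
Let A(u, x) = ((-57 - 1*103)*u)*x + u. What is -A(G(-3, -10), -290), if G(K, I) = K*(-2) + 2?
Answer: -371208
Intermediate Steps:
G(K, I) = 2 - 2*K (G(K, I) = -2*K + 2 = 2 - 2*K)
A(u, x) = u - 160*u*x (A(u, x) = ((-57 - 103)*u)*x + u = (-160*u)*x + u = -160*u*x + u = u - 160*u*x)
-A(G(-3, -10), -290) = -(2 - 2*(-3))*(1 - 160*(-290)) = -(2 + 6)*(1 + 46400) = -8*46401 = -1*371208 = -371208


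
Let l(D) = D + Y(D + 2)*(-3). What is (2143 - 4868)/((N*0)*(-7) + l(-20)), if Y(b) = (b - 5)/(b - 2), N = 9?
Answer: 54500/469 ≈ 116.20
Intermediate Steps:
Y(b) = (-5 + b)/(-2 + b)
l(D) = D - 3*(-3 + D)/D (l(D) = D + ((-5 + (D + 2))/(-2 + (D + 2)))*(-3) = D + ((-5 + (2 + D))/(-2 + (2 + D)))*(-3) = D + ((-3 + D)/D)*(-3) = D - 3*(-3 + D)/D)
(2143 - 4868)/((N*0)*(-7) + l(-20)) = (2143 - 4868)/((9*0)*(-7) + (-3 - 20 + 9/(-20))) = -2725/(0*(-7) + (-3 - 20 + 9*(-1/20))) = -2725/(0 + (-3 - 20 - 9/20)) = -2725/(0 - 469/20) = -2725/(-469/20) = -2725*(-20/469) = 54500/469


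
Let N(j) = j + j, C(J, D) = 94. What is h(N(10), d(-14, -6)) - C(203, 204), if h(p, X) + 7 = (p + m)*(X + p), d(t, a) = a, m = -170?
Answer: -2201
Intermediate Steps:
N(j) = 2*j
h(p, X) = -7 + (-170 + p)*(X + p) (h(p, X) = -7 + (p - 170)*(X + p) = -7 + (-170 + p)*(X + p))
h(N(10), d(-14, -6)) - C(203, 204) = (-7 + (2*10)² - 170*(-6) - 340*10 - 12*10) - 1*94 = (-7 + 20² + 1020 - 170*20 - 6*20) - 94 = (-7 + 400 + 1020 - 3400 - 120) - 94 = -2107 - 94 = -2201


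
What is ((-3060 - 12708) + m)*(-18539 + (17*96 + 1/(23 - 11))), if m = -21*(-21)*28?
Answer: 57821655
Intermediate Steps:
m = 12348 (m = 441*28 = 12348)
((-3060 - 12708) + m)*(-18539 + (17*96 + 1/(23 - 11))) = ((-3060 - 12708) + 12348)*(-18539 + (17*96 + 1/(23 - 11))) = (-15768 + 12348)*(-18539 + (1632 + 1/12)) = -3420*(-18539 + (1632 + 1/12)) = -3420*(-18539 + 19585/12) = -3420*(-202883/12) = 57821655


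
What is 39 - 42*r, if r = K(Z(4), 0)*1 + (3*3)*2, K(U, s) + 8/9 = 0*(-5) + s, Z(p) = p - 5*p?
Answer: -2039/3 ≈ -679.67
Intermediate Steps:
Z(p) = -4*p
K(U, s) = -8/9 + s (K(U, s) = -8/9 + (0*(-5) + s) = -8/9 + (0 + s) = -8/9 + s)
r = 154/9 (r = (-8/9 + 0)*1 + (3*3)*2 = -8/9*1 + 9*2 = -8/9 + 18 = 154/9 ≈ 17.111)
39 - 42*r = 39 - 42*154/9 = 39 - 2156/3 = -2039/3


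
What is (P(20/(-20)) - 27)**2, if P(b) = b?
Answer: 784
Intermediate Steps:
(P(20/(-20)) - 27)**2 = (20/(-20) - 27)**2 = (20*(-1/20) - 27)**2 = (-1 - 27)**2 = (-28)**2 = 784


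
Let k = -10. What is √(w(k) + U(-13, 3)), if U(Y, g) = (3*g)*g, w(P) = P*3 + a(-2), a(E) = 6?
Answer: √3 ≈ 1.7320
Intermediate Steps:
w(P) = 6 + 3*P (w(P) = P*3 + 6 = 3*P + 6 = 6 + 3*P)
U(Y, g) = 3*g²
√(w(k) + U(-13, 3)) = √((6 + 3*(-10)) + 3*3²) = √((6 - 30) + 3*9) = √(-24 + 27) = √3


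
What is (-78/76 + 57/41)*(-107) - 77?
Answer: -180635/1558 ≈ -115.94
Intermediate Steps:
(-78/76 + 57/41)*(-107) - 77 = (-78*1/76 + 57*(1/41))*(-107) - 77 = (-39/38 + 57/41)*(-107) - 77 = (567/1558)*(-107) - 77 = -60669/1558 - 77 = -180635/1558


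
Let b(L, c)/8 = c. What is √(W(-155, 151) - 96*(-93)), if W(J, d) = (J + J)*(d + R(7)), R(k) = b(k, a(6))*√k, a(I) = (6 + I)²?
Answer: √(-37882 - 357120*√7) ≈ 991.33*I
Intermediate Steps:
b(L, c) = 8*c
R(k) = 1152*√k (R(k) = (8*(6 + 6)²)*√k = (8*12²)*√k = (8*144)*√k = 1152*√k)
W(J, d) = 2*J*(d + 1152*√7) (W(J, d) = (J + J)*(d + 1152*√7) = (2*J)*(d + 1152*√7) = 2*J*(d + 1152*√7))
√(W(-155, 151) - 96*(-93)) = √(2*(-155)*(151 + 1152*√7) - 96*(-93)) = √((-46810 - 357120*√7) + 8928) = √(-37882 - 357120*√7)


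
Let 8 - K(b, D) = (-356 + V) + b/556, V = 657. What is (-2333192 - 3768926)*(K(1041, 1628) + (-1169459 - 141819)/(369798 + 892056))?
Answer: 28792118742375583/15945246 ≈ 1.8057e+9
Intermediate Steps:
K(b, D) = -293 - b/556 (K(b, D) = 8 - ((-356 + 657) + b/556) = 8 - (301 + b*(1/556)) = 8 - (301 + b/556) = 8 + (-301 - b/556) = -293 - b/556)
(-2333192 - 3768926)*(K(1041, 1628) + (-1169459 - 141819)/(369798 + 892056)) = (-2333192 - 3768926)*((-293 - 1/556*1041) + (-1169459 - 141819)/(369798 + 892056)) = -6102118*((-293 - 1041/556) - 1311278/1261854) = -6102118*(-163949/556 - 1311278*1/1261854) = -6102118*(-163949/556 - 655639/630927) = -6102118*(-103804386007/350795412) = 28792118742375583/15945246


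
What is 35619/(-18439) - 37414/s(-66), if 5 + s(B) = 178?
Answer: -696038833/3189947 ≈ -218.20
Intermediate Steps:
s(B) = 173 (s(B) = -5 + 178 = 173)
35619/(-18439) - 37414/s(-66) = 35619/(-18439) - 37414/173 = 35619*(-1/18439) - 37414*1/173 = -35619/18439 - 37414/173 = -696038833/3189947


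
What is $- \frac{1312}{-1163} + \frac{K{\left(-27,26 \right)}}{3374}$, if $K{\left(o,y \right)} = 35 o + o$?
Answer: $\frac{1648126}{1961981} \approx 0.84003$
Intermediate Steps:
$K{\left(o,y \right)} = 36 o$
$- \frac{1312}{-1163} + \frac{K{\left(-27,26 \right)}}{3374} = - \frac{1312}{-1163} + \frac{36 \left(-27\right)}{3374} = \left(-1312\right) \left(- \frac{1}{1163}\right) - \frac{486}{1687} = \frac{1312}{1163} - \frac{486}{1687} = \frac{1648126}{1961981}$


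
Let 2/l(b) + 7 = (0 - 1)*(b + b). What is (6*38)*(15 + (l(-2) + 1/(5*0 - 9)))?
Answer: 9728/3 ≈ 3242.7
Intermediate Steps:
l(b) = 2/(-7 - 2*b) (l(b) = 2/(-7 + (0 - 1)*(b + b)) = 2/(-7 - 2*b))
(6*38)*(15 + (l(-2) + 1/(5*0 - 9))) = (6*38)*(15 + (-2/(7 + 2*(-2)) + 1/(5*0 - 9))) = 228*(15 + (-2/(7 - 4) + 1/(0 - 9))) = 228*(15 + (-2/3 + 1/(-9))) = 228*(15 + (-2*1/3 - 1/9)) = 228*(15 + (-2/3 - 1/9)) = 228*(15 - 7/9) = 228*(128/9) = 9728/3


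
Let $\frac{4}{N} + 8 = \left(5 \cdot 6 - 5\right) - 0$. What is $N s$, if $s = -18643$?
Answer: $- \frac{74572}{17} \approx -4386.6$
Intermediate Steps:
$N = \frac{4}{17}$ ($N = \frac{4}{-8 + \left(\left(5 \cdot 6 - 5\right) - 0\right)} = \frac{4}{-8 + \left(\left(30 - 5\right) + 0\right)} = \frac{4}{-8 + \left(25 + 0\right)} = \frac{4}{-8 + 25} = \frac{4}{17} \approx 0.23529$)
$N s = \frac{4}{17} \left(-18643\right) = - \frac{74572}{17}$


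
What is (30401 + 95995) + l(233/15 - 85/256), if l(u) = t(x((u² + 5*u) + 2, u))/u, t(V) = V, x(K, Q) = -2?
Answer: 7378106028/58373 ≈ 1.2640e+5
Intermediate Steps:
l(u) = -2/u
(30401 + 95995) + l(233/15 - 85/256) = (30401 + 95995) - 2/(233/15 - 85/256) = 126396 - 2/(233*(1/15) - 85*1/256) = 126396 - 2/(233/15 - 85/256) = 126396 - 2/58373/3840 = 126396 - 2*3840/58373 = 126396 - 7680/58373 = 7378106028/58373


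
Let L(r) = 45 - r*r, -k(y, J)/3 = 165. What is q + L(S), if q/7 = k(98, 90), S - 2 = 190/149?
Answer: -76165564/22201 ≈ -3430.7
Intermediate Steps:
k(y, J) = -495 (k(y, J) = -3*165 = -495)
S = 488/149 (S = 2 + 190/149 = 488/149 ≈ 3.2752)
q = -3465 (q = 7*(-495) = -3465)
L(r) = 45 - r²
q + L(S) = -3465 + (45 - (488/149)²) = -3465 + (45 - 1*238144/22201) = -3465 + (45 - 238144/22201) = -3465 + 760901/22201 = -76165564/22201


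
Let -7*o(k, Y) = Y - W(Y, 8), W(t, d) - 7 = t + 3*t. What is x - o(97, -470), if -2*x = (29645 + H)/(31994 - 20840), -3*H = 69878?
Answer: 93760973/468468 ≈ 200.14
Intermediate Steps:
H = -69878/3 (H = -⅓*69878 = -69878/3 ≈ -23293.)
W(t, d) = 7 + 4*t (W(t, d) = 7 + (t + 3*t) = 7 + 4*t)
x = -19057/66924 (x = -(29645 - 69878/3)/(2*(31994 - 20840)) = -19057/(6*11154) = -½*19057/33462 = -19057/66924 ≈ -0.28476)
o(k, Y) = 1 + 3*Y/7 (o(k, Y) = -(Y - (7 + 4*Y))/7 = -(Y + (-7 - 4*Y))/7 = -(-7 - 3*Y)/7 = 1 + 3*Y/7)
x - o(97, -470) = -19057/66924 - (1 + (3/7)*(-470)) = -19057/66924 - (1 - 1410/7) = -19057/66924 - 1*(-1403/7) = -19057/66924 + 1403/7 = 93760973/468468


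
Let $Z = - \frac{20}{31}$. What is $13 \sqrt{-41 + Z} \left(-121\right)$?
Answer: $- \frac{1573 i \sqrt{40021}}{31} \approx - 10151.0 i$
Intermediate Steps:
$Z = - \frac{20}{31}$ ($Z = \left(-20\right) \frac{1}{31} = - \frac{20}{31} \approx -0.64516$)
$13 \sqrt{-41 + Z} \left(-121\right) = 13 \sqrt{-41 - \frac{20}{31}} \left(-121\right) = 13 \sqrt{- \frac{1291}{31}} \left(-121\right) = 13 \frac{i \sqrt{40021}}{31} \left(-121\right) = \frac{13 i \sqrt{40021}}{31} \left(-121\right) = - \frac{1573 i \sqrt{40021}}{31}$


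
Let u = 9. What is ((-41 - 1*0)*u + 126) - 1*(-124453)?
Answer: 124210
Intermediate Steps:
((-41 - 1*0)*u + 126) - 1*(-124453) = ((-41 - 1*0)*9 + 126) - 1*(-124453) = ((-41 + 0)*9 + 126) + 124453 = (-41*9 + 126) + 124453 = (-369 + 126) + 124453 = -243 + 124453 = 124210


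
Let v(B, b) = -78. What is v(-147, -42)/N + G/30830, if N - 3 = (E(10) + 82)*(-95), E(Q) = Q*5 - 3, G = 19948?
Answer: 20567303/31477430 ≈ 0.65340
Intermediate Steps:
E(Q) = -3 + 5*Q (E(Q) = 5*Q - 3 = -3 + 5*Q)
N = -12252 (N = 3 + ((-3 + 5*10) + 82)*(-95) = 3 + ((-3 + 50) + 82)*(-95) = 3 + (47 + 82)*(-95) = 3 + 129*(-95) = 3 - 12255 = -12252)
v(-147, -42)/N + G/30830 = -78/(-12252) + 19948/30830 = -78*(-1/12252) + 19948*(1/30830) = 13/2042 + 9974/15415 = 20567303/31477430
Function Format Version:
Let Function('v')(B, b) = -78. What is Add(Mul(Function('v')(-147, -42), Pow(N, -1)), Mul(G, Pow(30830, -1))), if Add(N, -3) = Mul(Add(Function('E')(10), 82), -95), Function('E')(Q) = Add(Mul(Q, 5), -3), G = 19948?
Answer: Rational(20567303, 31477430) ≈ 0.65340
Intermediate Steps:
Function('E')(Q) = Add(-3, Mul(5, Q)) (Function('E')(Q) = Add(Mul(5, Q), -3) = Add(-3, Mul(5, Q)))
N = -12252 (N = Add(3, Mul(Add(Add(-3, Mul(5, 10)), 82), -95)) = Add(3, Mul(Add(Add(-3, 50), 82), -95)) = Add(3, Mul(Add(47, 82), -95)) = Add(3, Mul(129, -95)) = Add(3, -12255) = -12252)
Add(Mul(Function('v')(-147, -42), Pow(N, -1)), Mul(G, Pow(30830, -1))) = Add(Mul(-78, Pow(-12252, -1)), Mul(19948, Pow(30830, -1))) = Add(Mul(-78, Rational(-1, 12252)), Mul(19948, Rational(1, 30830))) = Add(Rational(13, 2042), Rational(9974, 15415)) = Rational(20567303, 31477430)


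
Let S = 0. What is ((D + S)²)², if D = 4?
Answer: 256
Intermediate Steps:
((D + S)²)² = ((4 + 0)²)² = (4²)² = 16² = 256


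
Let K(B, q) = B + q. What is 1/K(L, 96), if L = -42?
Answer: 1/54 ≈ 0.018519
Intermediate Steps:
1/K(L, 96) = 1/(-42 + 96) = 1/54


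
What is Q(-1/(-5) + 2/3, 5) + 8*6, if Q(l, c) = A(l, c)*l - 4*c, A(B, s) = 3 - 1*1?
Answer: 446/15 ≈ 29.733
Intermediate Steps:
A(B, s) = 2 (A(B, s) = 3 - 1 = 2)
Q(l, c) = -4*c + 2*l (Q(l, c) = 2*l - 4*c = -4*c + 2*l)
Q(-1/(-5) + 2/3, 5) + 8*6 = (-4*5 + 2*(-1/(-5) + 2/3)) + 8*6 = (-20 + 2*(-1*(-⅕) + 2*(⅓))) + 48 = (-20 + 2*(⅕ + ⅔)) + 48 = (-20 + 2*(13/15)) + 48 = (-20 + 26/15) + 48 = -274/15 + 48 = 446/15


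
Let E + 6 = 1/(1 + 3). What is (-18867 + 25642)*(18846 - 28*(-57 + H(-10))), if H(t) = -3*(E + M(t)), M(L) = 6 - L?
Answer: 144327825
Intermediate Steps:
E = -23/4 (E = -6 + 1/(1 + 3) = -6 + 1/4 = -23/4 ≈ -5.7500)
H(t) = -3/4 + 3*t (H(t) = -3*(-23/4 + (6 - t)) = -3*(1/4 - t) = -3/4 + 3*t)
(-18867 + 25642)*(18846 - 28*(-57 + H(-10))) = (-18867 + 25642)*(18846 - 28*(-57 + (-3/4 + 3*(-10)))) = 6775*(18846 - 28*(-57 + (-3/4 - 30))) = 6775*(18846 - 28*(-57 - 123/4)) = 6775*(18846 - 28*(-351/4)) = 6775*(18846 + 2457) = 6775*21303 = 144327825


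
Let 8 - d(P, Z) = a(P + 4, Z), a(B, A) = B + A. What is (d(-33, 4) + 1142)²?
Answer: 1380625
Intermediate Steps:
a(B, A) = A + B
d(P, Z) = 4 - P - Z (d(P, Z) = 8 - (Z + (P + 4)) = 8 - (Z + (4 + P)) = 8 - (4 + P + Z) = 8 + (-4 - P - Z) = 4 - P - Z)
(d(-33, 4) + 1142)² = ((4 - 1*(-33) - 1*4) + 1142)² = ((4 + 33 - 4) + 1142)² = (33 + 1142)² = 1175² = 1380625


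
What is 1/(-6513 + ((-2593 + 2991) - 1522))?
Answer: -1/7637 ≈ -0.00013094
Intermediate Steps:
1/(-6513 + ((-2593 + 2991) - 1522)) = 1/(-6513 + (398 - 1522)) = 1/(-6513 - 1124) = 1/(-7637) = -1/7637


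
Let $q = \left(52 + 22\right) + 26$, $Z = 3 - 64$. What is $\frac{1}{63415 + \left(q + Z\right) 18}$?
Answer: $\frac{1}{64117} \approx 1.5596 \cdot 10^{-5}$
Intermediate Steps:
$Z = -61$
$q = 100$ ($q = 74 + 26 = 100$)
$\frac{1}{63415 + \left(q + Z\right) 18} = \frac{1}{63415 + \left(100 - 61\right) 18} = \frac{1}{63415 + 39 \cdot 18} = \frac{1}{63415 + 702} = \frac{1}{64117}$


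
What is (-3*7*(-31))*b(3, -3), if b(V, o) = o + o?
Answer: -3906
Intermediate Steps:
b(V, o) = 2*o
(-3*7*(-31))*b(3, -3) = (-3*7*(-31))*(2*(-3)) = -21*(-31)*(-6) = 651*(-6) = -3906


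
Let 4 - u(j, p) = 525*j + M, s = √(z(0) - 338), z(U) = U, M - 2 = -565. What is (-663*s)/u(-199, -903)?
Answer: -2873*I*√2/35014 ≈ -0.11604*I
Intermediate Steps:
M = -563 (M = 2 - 565 = -563)
s = 13*I*√2 (s = √(0 - 338) = √(-338) = 13*I*√2 ≈ 18.385*I)
u(j, p) = 567 - 525*j (u(j, p) = 4 - (525*j - 563) = 4 - (-563 + 525*j) = 4 + (563 - 525*j) = 567 - 525*j)
(-663*s)/u(-199, -903) = (-8619*I*√2)/(567 - 525*(-199)) = (-8619*I*√2)/(567 + 104475) = -8619*I*√2/105042 = -8619*I*√2*(1/105042) = -2873*I*√2/35014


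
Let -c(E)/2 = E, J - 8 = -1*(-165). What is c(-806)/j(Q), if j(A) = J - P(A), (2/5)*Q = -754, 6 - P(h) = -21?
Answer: 806/73 ≈ 11.041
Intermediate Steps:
P(h) = 27 (P(h) = 6 - 1*(-21) = 6 + 21 = 27)
J = 173 (J = 8 - 1*(-165) = 8 + 165 = 173)
Q = -1885 (Q = (5/2)*(-754) = -1885)
c(E) = -2*E
j(A) = 146 (j(A) = 173 - 1*27 = 173 - 27 = 146)
c(-806)/j(Q) = -2*(-806)/146 = 1612*(1/146) = 806/73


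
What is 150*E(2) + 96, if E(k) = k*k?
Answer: 696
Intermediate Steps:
E(k) = k²
150*E(2) + 96 = 150*2² + 96 = 150*4 + 96 = 600 + 96 = 696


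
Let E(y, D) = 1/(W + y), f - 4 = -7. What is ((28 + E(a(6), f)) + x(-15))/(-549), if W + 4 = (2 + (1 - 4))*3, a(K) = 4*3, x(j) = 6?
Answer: -19/305 ≈ -0.062295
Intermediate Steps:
a(K) = 12
f = -3 (f = 4 - 7 = -3)
W = -7 (W = -4 + (2 + (1 - 4))*3 = -4 + (2 - 3)*3 = -4 - 1*3 = -4 - 3 = -7)
E(y, D) = 1/(-7 + y)
((28 + E(a(6), f)) + x(-15))/(-549) = ((28 + 1/(-7 + 12)) + 6)/(-549) = ((28 + 1/5) + 6)*(-1/549) = ((28 + ⅕) + 6)*(-1/549) = (141/5 + 6)*(-1/549) = (171/5)*(-1/549) = -19/305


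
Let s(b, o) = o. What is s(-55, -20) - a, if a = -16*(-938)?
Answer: -15028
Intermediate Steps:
a = 15008
s(-55, -20) - a = -20 - 1*15008 = -20 - 15008 = -15028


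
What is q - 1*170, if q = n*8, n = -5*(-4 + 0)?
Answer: -10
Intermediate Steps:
n = 20 (n = -5*(-4) = 20)
q = 160 (q = 20*8 = 160)
q - 1*170 = 160 - 1*170 = 160 - 170 = -10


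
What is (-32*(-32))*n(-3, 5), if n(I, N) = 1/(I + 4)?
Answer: 1024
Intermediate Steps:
n(I, N) = 1/(4 + I)
(-32*(-32))*n(-3, 5) = (-32*(-32))/(4 - 3) = 1024/1 = 1024*1 = 1024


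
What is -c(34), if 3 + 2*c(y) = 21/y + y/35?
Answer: 1679/2380 ≈ 0.70546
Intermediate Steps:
c(y) = -3/2 + y/70 + 21/(2*y) (c(y) = -3/2 + (21/y + y/35)/2 = -3/2 + (y/70 + 21/(2*y)) = -3/2 + y/70 + 21/(2*y))
-c(34) = -(735 + 34*(-105 + 34))/(70*34) = -(735 + 34*(-71))/(70*34) = -(735 - 2414)/(70*34) = -(-1679)/(70*34) = -1*(-1679/2380) = 1679/2380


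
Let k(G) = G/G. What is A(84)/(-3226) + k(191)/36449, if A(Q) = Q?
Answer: -1529245/58792237 ≈ -0.026011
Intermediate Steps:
k(G) = 1
A(84)/(-3226) + k(191)/36449 = 84/(-3226) + 1/36449 = 84*(-1/3226) + 1*(1/36449) = -42/1613 + 1/36449 = -1529245/58792237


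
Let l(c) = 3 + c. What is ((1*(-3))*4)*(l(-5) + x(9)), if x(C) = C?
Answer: -84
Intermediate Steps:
((1*(-3))*4)*(l(-5) + x(9)) = ((1*(-3))*4)*((3 - 5) + 9) = (-3*4)*(-2 + 9) = -12*7 = -84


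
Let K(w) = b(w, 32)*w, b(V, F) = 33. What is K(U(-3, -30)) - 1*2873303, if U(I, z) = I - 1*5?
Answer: -2873567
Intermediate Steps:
U(I, z) = -5 + I (U(I, z) = I - 5 = -5 + I)
K(w) = 33*w
K(U(-3, -30)) - 1*2873303 = 33*(-5 - 3) - 1*2873303 = 33*(-8) - 2873303 = -264 - 2873303 = -2873567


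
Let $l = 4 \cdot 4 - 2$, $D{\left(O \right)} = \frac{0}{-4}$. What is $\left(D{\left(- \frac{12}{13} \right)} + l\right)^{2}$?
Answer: $196$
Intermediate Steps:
$D{\left(O \right)} = 0$ ($D{\left(O \right)} = 0 \left(- \frac{1}{4}\right) = 0$)
$l = 14$ ($l = 16 - 2 = 14$)
$\left(D{\left(- \frac{12}{13} \right)} + l\right)^{2} = \left(0 + 14\right)^{2} = 14^{2} = 196$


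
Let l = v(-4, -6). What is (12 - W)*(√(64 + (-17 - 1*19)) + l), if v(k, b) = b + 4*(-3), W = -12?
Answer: -432 + 48*√7 ≈ -305.00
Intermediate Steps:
v(k, b) = -12 + b (v(k, b) = b - 12 = -12 + b)
l = -18 (l = -12 - 6 = -18)
(12 - W)*(√(64 + (-17 - 1*19)) + l) = (12 - 1*(-12))*(√(64 + (-17 - 1*19)) - 18) = (12 + 12)*(√(64 + (-17 - 19)) - 18) = 24*(√(64 - 36) - 18) = 24*(√28 - 18) = 24*(2*√7 - 18) = 24*(-18 + 2*√7) = -432 + 48*√7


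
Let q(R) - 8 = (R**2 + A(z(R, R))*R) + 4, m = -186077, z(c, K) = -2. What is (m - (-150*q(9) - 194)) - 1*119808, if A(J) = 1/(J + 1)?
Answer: -293091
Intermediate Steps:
A(J) = 1/(1 + J)
q(R) = 12 + R**2 - R (q(R) = 8 + ((R**2 + R/(1 - 2)) + 4) = 8 + ((R**2 + R/(-1)) + 4) = 8 + ((R**2 - R) + 4) = 8 + (4 + R**2 - R) = 12 + R**2 - R)
(m - (-150*q(9) - 194)) - 1*119808 = (-186077 - (-150*(12 + 9**2 - 1*9) - 194)) - 1*119808 = (-186077 - (-150*(12 + 81 - 9) - 194)) - 119808 = (-186077 - (-150*84 - 194)) - 119808 = (-186077 - (-12600 - 194)) - 119808 = (-186077 - 1*(-12794)) - 119808 = (-186077 + 12794) - 119808 = -173283 - 119808 = -293091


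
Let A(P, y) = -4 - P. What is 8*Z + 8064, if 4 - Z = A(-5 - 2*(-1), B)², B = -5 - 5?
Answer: 8088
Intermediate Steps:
B = -10
Z = 3 (Z = 4 - (-4 - (-5 - 2*(-1)))² = 4 - (-4 - (-5 + 2))² = 4 - (-4 - 1*(-3))² = 4 - (-4 + 3)² = 4 - 1*(-1)² = 4 - 1*1 = 4 - 1 = 3)
8*Z + 8064 = 8*3 + 8064 = 24 + 8064 = 8088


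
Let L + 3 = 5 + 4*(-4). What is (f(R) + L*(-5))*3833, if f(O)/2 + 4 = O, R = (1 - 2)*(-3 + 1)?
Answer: 252978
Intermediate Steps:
R = 2 (R = -1*(-2) = 2)
f(O) = -8 + 2*O
L = -14 (L = -3 + (5 + 4*(-4)) = -3 + (5 - 16) = -3 - 11 = -14)
(f(R) + L*(-5))*3833 = ((-8 + 2*2) - 14*(-5))*3833 = ((-8 + 4) + 70)*3833 = (-4 + 70)*3833 = 66*3833 = 252978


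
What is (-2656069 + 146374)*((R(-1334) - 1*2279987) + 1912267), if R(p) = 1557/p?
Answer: 1231105878158715/1334 ≈ 9.2287e+11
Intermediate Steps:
(-2656069 + 146374)*((R(-1334) - 1*2279987) + 1912267) = (-2656069 + 146374)*((1557/(-1334) - 1*2279987) + 1912267) = -2509695*((1557*(-1/1334) - 2279987) + 1912267) = -2509695*((-1557/1334 - 2279987) + 1912267) = -2509695*(-3041504215/1334 + 1912267) = -2509695*(-490540037/1334) = 1231105878158715/1334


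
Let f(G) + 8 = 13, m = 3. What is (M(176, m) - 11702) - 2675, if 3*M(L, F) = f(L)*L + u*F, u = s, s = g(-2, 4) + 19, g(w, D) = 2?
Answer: -42188/3 ≈ -14063.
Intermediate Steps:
f(G) = 5 (f(G) = -8 + 13 = 5)
s = 21 (s = 2 + 19 = 21)
u = 21
M(L, F) = 7*F + 5*L/3 (M(L, F) = (5*L + 21*F)/3 = 7*F + 5*L/3)
(M(176, m) - 11702) - 2675 = ((7*3 + (5/3)*176) - 11702) - 2675 = ((21 + 880/3) - 11702) - 2675 = (943/3 - 11702) - 2675 = -34163/3 - 2675 = -42188/3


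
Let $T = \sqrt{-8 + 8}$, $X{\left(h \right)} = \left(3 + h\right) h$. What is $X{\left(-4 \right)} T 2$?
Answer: $0$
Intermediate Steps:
$X{\left(h \right)} = h \left(3 + h\right)$
$T = 0$ ($T = \sqrt{0} = 0$)
$X{\left(-4 \right)} T 2 = - 4 \left(3 - 4\right) 0 \cdot 2 = \left(-4\right) \left(-1\right) 0 \cdot 2 = 4 \cdot 0 \cdot 2 = 0 \cdot 2 = 0$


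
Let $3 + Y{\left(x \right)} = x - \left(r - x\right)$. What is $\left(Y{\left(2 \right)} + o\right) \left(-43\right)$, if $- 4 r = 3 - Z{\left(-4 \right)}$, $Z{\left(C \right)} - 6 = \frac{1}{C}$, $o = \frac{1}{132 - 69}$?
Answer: $- \frac{14233}{1008} \approx -14.12$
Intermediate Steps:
$o = \frac{1}{63} \approx 0.015873$
$Z{\left(C \right)} = 6 + \frac{1}{C}$
$r = \frac{11}{16}$ ($r = - \frac{3 - \left(6 + \frac{1}{-4}\right)}{4} = - \frac{3 - \left(6 - \frac{1}{4}\right)}{4} = - \frac{3 - \frac{23}{4}}{4} = \left(- \frac{1}{4}\right) \left(- \frac{11}{4}\right) = \frac{11}{16} \approx 0.6875$)
$Y{\left(x \right)} = - \frac{59}{16} + 2 x$ ($Y{\left(x \right)} = -3 + \left(x + \left(x - \frac{11}{16}\right)\right) = -3 + \left(x + \left(- \frac{11}{16} + x\right)\right) = -3 + \left(- \frac{11}{16} + 2 x\right) = - \frac{59}{16} + 2 x$)
$\left(Y{\left(2 \right)} + o\right) \left(-43\right) = \left(\left(- \frac{59}{16} + 2 \cdot 2\right) + \frac{1}{63}\right) \left(-43\right) = \left(\left(- \frac{59}{16} + 4\right) + \frac{1}{63}\right) \left(-43\right) = \left(\frac{5}{16} + \frac{1}{63}\right) \left(-43\right) = \frac{331}{1008} \left(-43\right) = - \frac{14233}{1008}$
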